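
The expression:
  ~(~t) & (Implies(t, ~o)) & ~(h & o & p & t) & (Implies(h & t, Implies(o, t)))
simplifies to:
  t & ~o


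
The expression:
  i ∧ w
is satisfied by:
  {i: True, w: True}


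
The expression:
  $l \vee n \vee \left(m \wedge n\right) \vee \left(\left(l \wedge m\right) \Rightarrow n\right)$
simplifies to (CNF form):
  $\text{True}$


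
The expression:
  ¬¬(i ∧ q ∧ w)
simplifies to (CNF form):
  i ∧ q ∧ w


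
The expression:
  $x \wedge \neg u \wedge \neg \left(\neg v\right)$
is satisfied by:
  {x: True, v: True, u: False}


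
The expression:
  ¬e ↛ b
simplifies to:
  b ∨ ¬e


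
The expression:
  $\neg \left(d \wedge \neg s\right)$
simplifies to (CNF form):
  $s \vee \neg d$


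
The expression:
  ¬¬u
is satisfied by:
  {u: True}


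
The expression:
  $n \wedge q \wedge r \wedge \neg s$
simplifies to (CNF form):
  $n \wedge q \wedge r \wedge \neg s$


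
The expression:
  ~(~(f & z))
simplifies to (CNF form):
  f & z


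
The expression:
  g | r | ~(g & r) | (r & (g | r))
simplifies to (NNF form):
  True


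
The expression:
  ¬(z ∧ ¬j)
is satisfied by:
  {j: True, z: False}
  {z: False, j: False}
  {z: True, j: True}


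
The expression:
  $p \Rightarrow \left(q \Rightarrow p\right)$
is always true.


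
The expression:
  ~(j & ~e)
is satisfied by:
  {e: True, j: False}
  {j: False, e: False}
  {j: True, e: True}


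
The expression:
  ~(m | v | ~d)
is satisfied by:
  {d: True, v: False, m: False}


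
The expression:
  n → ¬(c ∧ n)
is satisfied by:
  {c: False, n: False}
  {n: True, c: False}
  {c: True, n: False}


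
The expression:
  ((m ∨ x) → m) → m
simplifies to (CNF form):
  m ∨ x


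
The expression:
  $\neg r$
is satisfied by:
  {r: False}


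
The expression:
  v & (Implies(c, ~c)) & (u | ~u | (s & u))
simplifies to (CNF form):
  v & ~c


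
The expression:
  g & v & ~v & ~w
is never true.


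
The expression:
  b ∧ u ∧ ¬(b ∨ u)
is never true.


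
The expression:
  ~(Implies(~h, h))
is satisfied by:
  {h: False}


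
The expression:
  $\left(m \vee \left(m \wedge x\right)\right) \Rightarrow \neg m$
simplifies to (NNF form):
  $\neg m$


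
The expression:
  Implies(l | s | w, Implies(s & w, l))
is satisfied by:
  {l: True, s: False, w: False}
  {s: False, w: False, l: False}
  {w: True, l: True, s: False}
  {w: True, s: False, l: False}
  {l: True, s: True, w: False}
  {s: True, l: False, w: False}
  {w: True, s: True, l: True}


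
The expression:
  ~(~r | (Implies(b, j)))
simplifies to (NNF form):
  b & r & ~j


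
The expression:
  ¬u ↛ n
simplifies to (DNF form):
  n ∨ ¬u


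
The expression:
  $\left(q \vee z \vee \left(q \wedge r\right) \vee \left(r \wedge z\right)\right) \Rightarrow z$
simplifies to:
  $z \vee \neg q$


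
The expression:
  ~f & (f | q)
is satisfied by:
  {q: True, f: False}


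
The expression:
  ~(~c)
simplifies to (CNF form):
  c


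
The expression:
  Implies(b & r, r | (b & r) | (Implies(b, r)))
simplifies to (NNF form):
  True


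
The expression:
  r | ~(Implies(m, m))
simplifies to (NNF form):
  r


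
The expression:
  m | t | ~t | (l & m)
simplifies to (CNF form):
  True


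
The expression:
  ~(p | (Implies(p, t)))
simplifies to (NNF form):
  False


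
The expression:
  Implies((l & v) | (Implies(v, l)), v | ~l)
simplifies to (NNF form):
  v | ~l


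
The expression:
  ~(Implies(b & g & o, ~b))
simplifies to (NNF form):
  b & g & o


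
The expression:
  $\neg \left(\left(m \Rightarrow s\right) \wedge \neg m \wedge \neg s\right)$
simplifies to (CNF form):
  $m \vee s$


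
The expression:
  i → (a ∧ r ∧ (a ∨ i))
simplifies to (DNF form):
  (a ∧ r) ∨ ¬i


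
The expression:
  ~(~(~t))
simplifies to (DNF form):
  ~t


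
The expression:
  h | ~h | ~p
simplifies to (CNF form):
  True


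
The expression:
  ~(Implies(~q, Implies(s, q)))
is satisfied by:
  {s: True, q: False}


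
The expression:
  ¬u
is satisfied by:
  {u: False}


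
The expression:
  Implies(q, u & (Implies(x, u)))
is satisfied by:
  {u: True, q: False}
  {q: False, u: False}
  {q: True, u: True}


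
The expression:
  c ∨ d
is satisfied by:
  {d: True, c: True}
  {d: True, c: False}
  {c: True, d: False}


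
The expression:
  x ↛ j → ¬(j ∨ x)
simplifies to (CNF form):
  j ∨ ¬x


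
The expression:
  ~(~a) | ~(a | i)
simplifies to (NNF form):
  a | ~i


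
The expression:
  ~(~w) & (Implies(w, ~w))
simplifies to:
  False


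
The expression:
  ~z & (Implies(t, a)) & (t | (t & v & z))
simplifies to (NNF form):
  a & t & ~z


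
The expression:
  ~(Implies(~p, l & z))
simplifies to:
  ~p & (~l | ~z)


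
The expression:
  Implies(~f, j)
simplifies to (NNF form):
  f | j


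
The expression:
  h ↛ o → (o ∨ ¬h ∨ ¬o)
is always true.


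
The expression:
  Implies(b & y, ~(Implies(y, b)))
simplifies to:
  ~b | ~y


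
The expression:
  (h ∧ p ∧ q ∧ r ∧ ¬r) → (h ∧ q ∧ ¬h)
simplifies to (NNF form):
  True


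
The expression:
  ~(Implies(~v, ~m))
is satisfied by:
  {m: True, v: False}


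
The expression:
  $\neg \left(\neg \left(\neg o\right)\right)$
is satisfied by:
  {o: False}


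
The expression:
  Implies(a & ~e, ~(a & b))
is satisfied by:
  {e: True, a: False, b: False}
  {e: False, a: False, b: False}
  {b: True, e: True, a: False}
  {b: True, e: False, a: False}
  {a: True, e: True, b: False}
  {a: True, e: False, b: False}
  {a: True, b: True, e: True}


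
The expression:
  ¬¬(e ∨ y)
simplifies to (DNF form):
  e ∨ y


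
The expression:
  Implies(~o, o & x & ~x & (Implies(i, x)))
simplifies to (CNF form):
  o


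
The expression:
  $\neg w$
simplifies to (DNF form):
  $\neg w$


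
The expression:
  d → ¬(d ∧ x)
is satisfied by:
  {d: False, x: False}
  {x: True, d: False}
  {d: True, x: False}


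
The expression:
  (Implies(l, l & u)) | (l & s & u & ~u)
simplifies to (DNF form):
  u | ~l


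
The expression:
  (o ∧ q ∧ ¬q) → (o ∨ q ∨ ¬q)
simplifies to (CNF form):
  True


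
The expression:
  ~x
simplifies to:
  ~x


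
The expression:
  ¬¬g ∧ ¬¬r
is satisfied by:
  {r: True, g: True}


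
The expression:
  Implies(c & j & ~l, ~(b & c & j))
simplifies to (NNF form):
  l | ~b | ~c | ~j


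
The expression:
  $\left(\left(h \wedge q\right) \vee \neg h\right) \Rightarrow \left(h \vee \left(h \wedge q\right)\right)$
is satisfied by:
  {h: True}


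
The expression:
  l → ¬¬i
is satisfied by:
  {i: True, l: False}
  {l: False, i: False}
  {l: True, i: True}


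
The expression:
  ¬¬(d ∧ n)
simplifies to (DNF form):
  d ∧ n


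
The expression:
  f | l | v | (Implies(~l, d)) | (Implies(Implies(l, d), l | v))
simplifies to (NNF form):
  d | f | l | v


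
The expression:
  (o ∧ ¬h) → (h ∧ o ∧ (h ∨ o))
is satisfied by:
  {h: True, o: False}
  {o: False, h: False}
  {o: True, h: True}


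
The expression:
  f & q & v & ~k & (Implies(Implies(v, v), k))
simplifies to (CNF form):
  False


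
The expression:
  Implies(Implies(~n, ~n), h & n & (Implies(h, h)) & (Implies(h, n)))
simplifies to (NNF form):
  h & n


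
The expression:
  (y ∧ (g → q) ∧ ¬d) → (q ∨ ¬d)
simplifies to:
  True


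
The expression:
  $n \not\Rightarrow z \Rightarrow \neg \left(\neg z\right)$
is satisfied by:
  {z: True, n: False}
  {n: False, z: False}
  {n: True, z: True}


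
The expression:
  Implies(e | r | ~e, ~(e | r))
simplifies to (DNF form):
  ~e & ~r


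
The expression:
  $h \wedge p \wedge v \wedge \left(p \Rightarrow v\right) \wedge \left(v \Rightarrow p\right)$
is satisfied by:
  {h: True, p: True, v: True}


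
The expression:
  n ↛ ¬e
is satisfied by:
  {e: True, n: True}


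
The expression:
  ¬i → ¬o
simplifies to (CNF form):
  i ∨ ¬o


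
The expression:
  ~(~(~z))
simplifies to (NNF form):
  ~z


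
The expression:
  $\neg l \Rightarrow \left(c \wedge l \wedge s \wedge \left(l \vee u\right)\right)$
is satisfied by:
  {l: True}


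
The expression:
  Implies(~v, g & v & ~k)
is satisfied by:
  {v: True}


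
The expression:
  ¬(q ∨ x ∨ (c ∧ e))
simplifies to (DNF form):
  (¬c ∧ ¬q ∧ ¬x) ∨ (¬e ∧ ¬q ∧ ¬x)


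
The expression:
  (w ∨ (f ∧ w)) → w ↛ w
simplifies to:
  ¬w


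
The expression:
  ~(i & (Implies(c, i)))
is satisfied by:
  {i: False}


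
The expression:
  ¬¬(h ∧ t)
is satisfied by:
  {t: True, h: True}


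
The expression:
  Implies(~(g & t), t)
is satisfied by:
  {t: True}


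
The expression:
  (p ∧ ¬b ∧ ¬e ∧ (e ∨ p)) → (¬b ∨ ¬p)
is always true.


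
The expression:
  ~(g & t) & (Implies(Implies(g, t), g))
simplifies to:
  g & ~t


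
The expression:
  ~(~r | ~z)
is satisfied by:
  {r: True, z: True}


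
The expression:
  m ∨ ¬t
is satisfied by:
  {m: True, t: False}
  {t: False, m: False}
  {t: True, m: True}


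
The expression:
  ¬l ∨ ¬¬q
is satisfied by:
  {q: True, l: False}
  {l: False, q: False}
  {l: True, q: True}


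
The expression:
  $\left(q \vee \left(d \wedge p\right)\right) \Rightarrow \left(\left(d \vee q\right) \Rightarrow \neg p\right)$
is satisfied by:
  {d: False, p: False, q: False}
  {q: True, d: False, p: False}
  {d: True, q: False, p: False}
  {q: True, d: True, p: False}
  {p: True, q: False, d: False}


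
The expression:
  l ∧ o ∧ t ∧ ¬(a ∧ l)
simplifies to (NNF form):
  l ∧ o ∧ t ∧ ¬a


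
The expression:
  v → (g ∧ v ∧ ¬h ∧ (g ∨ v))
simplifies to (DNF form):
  (g ∧ ¬h) ∨ ¬v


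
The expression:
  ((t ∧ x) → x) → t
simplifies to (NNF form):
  t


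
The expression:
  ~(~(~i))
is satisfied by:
  {i: False}


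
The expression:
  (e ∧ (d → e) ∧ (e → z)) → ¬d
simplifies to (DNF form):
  ¬d ∨ ¬e ∨ ¬z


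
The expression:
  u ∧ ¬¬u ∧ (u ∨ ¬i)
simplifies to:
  u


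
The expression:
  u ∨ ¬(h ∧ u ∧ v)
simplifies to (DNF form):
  True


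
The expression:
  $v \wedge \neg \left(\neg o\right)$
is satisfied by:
  {o: True, v: True}


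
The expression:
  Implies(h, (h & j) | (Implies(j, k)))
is always true.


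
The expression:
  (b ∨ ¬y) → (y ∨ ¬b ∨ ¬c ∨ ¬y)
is always true.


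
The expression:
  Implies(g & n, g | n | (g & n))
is always true.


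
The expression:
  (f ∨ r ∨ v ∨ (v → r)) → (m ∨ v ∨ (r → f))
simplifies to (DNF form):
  f ∨ m ∨ v ∨ ¬r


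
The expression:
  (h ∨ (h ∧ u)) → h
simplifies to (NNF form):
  True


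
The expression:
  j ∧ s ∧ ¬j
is never true.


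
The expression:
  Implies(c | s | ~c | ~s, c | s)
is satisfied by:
  {c: True, s: True}
  {c: True, s: False}
  {s: True, c: False}


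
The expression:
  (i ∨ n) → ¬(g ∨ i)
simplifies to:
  ¬i ∧ (¬g ∨ ¬n)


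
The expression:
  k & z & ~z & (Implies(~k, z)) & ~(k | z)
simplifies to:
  False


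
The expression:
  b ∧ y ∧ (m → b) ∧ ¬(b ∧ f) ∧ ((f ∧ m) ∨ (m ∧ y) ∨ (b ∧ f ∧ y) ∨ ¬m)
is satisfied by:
  {b: True, y: True, f: False}


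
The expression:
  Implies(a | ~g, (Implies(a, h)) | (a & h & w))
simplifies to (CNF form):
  h | ~a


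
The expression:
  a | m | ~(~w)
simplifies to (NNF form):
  a | m | w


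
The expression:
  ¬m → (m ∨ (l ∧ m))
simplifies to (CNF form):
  m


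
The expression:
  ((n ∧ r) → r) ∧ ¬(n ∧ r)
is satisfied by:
  {n: False, r: False}
  {r: True, n: False}
  {n: True, r: False}


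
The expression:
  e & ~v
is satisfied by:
  {e: True, v: False}


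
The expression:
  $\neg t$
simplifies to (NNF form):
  $\neg t$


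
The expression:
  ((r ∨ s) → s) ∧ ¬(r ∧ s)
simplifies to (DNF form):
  ¬r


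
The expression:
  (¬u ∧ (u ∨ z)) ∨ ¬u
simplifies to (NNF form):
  ¬u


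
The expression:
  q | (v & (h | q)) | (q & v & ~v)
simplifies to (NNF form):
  q | (h & v)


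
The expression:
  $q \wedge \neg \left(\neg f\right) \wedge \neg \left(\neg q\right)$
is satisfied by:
  {f: True, q: True}


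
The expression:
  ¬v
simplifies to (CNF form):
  ¬v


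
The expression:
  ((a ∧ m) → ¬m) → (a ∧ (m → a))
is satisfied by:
  {a: True}


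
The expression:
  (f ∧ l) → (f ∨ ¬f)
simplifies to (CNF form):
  True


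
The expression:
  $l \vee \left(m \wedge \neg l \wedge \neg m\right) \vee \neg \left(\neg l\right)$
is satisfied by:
  {l: True}


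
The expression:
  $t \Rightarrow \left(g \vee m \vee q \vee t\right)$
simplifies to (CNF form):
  $\text{True}$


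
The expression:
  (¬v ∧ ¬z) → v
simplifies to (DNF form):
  v ∨ z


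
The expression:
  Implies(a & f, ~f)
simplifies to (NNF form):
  ~a | ~f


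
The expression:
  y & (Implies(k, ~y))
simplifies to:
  y & ~k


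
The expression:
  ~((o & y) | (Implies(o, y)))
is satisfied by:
  {o: True, y: False}


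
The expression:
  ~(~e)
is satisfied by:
  {e: True}


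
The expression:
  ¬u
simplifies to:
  ¬u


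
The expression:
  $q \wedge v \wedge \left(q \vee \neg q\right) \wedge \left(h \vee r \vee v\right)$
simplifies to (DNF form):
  $q \wedge v$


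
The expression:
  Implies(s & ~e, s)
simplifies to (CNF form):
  True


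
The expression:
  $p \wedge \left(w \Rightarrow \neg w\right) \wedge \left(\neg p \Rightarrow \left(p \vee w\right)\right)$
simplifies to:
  $p \wedge \neg w$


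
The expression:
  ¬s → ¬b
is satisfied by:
  {s: True, b: False}
  {b: False, s: False}
  {b: True, s: True}


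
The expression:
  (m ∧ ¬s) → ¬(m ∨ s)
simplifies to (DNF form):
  s ∨ ¬m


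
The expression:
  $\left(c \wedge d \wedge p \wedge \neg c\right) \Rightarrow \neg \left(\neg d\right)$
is always true.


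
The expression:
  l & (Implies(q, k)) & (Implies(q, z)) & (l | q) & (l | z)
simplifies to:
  l & (k | ~q) & (z | ~q)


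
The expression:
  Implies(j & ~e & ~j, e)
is always true.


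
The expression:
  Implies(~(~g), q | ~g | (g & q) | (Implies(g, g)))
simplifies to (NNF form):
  True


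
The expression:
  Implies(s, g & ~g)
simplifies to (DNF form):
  ~s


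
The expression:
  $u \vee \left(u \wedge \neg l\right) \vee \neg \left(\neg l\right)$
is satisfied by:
  {l: True, u: True}
  {l: True, u: False}
  {u: True, l: False}


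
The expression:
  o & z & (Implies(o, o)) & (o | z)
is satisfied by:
  {z: True, o: True}


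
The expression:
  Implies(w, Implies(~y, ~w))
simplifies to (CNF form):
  y | ~w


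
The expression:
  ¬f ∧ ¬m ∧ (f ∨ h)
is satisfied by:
  {h: True, f: False, m: False}


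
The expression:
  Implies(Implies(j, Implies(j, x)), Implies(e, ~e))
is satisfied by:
  {j: True, x: False, e: False}
  {x: False, e: False, j: False}
  {j: True, x: True, e: False}
  {x: True, j: False, e: False}
  {e: True, j: True, x: False}


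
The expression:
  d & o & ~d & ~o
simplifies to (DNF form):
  False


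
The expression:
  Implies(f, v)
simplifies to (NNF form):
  v | ~f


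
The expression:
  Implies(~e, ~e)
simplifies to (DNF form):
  True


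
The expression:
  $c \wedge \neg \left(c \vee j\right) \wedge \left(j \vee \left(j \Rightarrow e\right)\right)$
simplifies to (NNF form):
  $\text{False}$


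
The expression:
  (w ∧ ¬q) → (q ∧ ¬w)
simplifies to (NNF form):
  q ∨ ¬w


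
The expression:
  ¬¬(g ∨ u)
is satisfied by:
  {g: True, u: True}
  {g: True, u: False}
  {u: True, g: False}


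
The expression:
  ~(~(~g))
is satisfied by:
  {g: False}


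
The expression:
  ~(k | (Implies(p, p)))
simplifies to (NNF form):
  False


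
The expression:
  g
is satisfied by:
  {g: True}


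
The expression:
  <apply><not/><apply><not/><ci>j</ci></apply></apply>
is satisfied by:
  {j: True}


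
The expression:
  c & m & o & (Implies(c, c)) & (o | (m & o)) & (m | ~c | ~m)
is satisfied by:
  {c: True, m: True, o: True}


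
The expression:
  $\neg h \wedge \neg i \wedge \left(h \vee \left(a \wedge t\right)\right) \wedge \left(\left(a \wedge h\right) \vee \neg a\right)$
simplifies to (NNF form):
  $\text{False}$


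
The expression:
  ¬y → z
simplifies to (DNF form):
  y ∨ z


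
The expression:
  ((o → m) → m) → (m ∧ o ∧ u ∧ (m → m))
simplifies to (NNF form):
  (m ∨ ¬o) ∧ (o ∨ ¬m) ∧ (u ∨ ¬o)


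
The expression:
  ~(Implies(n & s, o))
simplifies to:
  n & s & ~o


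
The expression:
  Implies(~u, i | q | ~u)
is always true.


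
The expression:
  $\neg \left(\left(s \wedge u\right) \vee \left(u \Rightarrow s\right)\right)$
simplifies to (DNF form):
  $u \wedge \neg s$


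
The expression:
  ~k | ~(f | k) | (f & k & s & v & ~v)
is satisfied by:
  {k: False}


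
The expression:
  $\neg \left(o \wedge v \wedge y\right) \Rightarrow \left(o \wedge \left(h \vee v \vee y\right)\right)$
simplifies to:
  $o \wedge \left(h \vee v \vee y\right)$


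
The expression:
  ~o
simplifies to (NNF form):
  ~o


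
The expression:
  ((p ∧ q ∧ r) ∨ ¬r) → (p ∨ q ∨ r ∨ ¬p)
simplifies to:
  True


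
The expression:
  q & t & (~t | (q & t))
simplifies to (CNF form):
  q & t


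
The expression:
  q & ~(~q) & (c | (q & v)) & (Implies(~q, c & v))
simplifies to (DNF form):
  (c & q) | (q & v)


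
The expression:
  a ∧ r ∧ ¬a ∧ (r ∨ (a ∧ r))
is never true.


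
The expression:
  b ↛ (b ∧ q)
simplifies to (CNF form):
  b ∧ ¬q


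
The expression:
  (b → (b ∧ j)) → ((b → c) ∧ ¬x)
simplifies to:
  (b ∧ ¬j) ∨ (c ∧ ¬x) ∨ (¬b ∧ ¬x)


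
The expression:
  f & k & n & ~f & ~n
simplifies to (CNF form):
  False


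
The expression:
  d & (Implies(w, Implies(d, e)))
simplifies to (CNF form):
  d & (e | ~w)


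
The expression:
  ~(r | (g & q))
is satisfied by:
  {g: False, r: False, q: False}
  {q: True, g: False, r: False}
  {g: True, q: False, r: False}


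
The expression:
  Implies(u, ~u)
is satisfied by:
  {u: False}


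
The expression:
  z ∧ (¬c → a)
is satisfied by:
  {z: True, a: True, c: True}
  {z: True, a: True, c: False}
  {z: True, c: True, a: False}


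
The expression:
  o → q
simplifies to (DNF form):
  q ∨ ¬o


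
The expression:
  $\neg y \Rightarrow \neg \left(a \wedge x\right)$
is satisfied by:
  {y: True, x: False, a: False}
  {x: False, a: False, y: False}
  {y: True, a: True, x: False}
  {a: True, x: False, y: False}
  {y: True, x: True, a: False}
  {x: True, y: False, a: False}
  {y: True, a: True, x: True}


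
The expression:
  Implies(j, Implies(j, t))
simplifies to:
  t | ~j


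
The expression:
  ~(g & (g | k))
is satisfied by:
  {g: False}


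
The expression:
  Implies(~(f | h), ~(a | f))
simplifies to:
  f | h | ~a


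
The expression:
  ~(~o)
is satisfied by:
  {o: True}


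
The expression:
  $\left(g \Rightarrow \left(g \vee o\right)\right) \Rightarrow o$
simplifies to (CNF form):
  $o$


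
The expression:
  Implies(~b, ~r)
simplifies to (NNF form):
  b | ~r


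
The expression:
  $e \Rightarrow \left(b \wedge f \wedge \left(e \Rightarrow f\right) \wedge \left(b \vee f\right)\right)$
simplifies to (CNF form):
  $\left(b \vee \neg e\right) \wedge \left(f \vee \neg e\right)$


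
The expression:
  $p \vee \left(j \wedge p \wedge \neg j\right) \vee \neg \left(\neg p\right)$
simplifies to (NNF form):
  $p$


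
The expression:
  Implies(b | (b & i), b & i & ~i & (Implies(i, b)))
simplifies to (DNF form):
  ~b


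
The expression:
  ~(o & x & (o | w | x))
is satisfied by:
  {o: False, x: False}
  {x: True, o: False}
  {o: True, x: False}


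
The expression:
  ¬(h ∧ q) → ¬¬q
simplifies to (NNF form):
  q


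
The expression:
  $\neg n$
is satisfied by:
  {n: False}


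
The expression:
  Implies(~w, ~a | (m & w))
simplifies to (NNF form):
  w | ~a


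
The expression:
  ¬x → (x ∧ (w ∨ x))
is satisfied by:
  {x: True}


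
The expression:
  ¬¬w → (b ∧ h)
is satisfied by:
  {h: True, b: True, w: False}
  {h: True, b: False, w: False}
  {b: True, h: False, w: False}
  {h: False, b: False, w: False}
  {h: True, w: True, b: True}


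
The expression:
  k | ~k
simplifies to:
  True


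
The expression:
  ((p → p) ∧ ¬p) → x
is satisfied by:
  {x: True, p: True}
  {x: True, p: False}
  {p: True, x: False}


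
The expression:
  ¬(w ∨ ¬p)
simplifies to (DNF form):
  p ∧ ¬w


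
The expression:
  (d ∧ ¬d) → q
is always true.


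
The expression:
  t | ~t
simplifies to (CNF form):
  True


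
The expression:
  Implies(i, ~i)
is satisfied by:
  {i: False}


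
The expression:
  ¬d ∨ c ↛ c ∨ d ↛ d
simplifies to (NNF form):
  ¬d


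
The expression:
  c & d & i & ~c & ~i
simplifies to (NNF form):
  False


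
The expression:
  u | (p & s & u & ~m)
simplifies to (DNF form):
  u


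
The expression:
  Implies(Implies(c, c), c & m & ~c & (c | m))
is never true.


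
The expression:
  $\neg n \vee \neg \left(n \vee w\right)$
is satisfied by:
  {n: False}


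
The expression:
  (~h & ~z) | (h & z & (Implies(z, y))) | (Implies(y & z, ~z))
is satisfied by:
  {h: True, z: False, y: False}
  {h: False, z: False, y: False}
  {y: True, h: True, z: False}
  {y: True, h: False, z: False}
  {z: True, h: True, y: False}
  {z: True, h: False, y: False}
  {z: True, y: True, h: True}


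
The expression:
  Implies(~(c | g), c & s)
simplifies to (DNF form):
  c | g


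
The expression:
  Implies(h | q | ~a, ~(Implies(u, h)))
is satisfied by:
  {u: True, a: True, h: False, q: False}
  {u: True, h: False, a: False, q: False}
  {q: True, u: True, a: True, h: False}
  {q: True, u: True, h: False, a: False}
  {a: True, q: False, h: False, u: False}


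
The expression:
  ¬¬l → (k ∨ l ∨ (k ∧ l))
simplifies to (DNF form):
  True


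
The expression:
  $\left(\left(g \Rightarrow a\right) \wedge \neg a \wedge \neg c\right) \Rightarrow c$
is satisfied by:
  {a: True, c: True, g: True}
  {a: True, c: True, g: False}
  {a: True, g: True, c: False}
  {a: True, g: False, c: False}
  {c: True, g: True, a: False}
  {c: True, g: False, a: False}
  {g: True, c: False, a: False}


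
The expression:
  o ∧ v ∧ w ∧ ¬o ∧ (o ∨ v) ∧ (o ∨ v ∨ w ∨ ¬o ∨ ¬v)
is never true.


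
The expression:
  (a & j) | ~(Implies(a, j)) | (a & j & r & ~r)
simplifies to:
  a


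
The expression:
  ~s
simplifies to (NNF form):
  ~s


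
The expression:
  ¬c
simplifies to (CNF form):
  ¬c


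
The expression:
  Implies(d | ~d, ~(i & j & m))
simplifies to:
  ~i | ~j | ~m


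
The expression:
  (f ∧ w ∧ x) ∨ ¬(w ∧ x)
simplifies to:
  f ∨ ¬w ∨ ¬x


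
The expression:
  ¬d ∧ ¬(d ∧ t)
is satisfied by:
  {d: False}


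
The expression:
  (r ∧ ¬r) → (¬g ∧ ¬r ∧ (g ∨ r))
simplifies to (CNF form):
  True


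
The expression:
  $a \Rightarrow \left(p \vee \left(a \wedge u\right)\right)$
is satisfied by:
  {u: True, p: True, a: False}
  {u: True, p: False, a: False}
  {p: True, u: False, a: False}
  {u: False, p: False, a: False}
  {a: True, u: True, p: True}
  {a: True, u: True, p: False}
  {a: True, p: True, u: False}


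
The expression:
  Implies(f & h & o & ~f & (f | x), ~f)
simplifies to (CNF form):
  True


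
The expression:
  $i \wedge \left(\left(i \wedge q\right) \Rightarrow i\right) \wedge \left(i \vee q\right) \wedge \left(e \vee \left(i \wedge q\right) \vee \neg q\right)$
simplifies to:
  $i$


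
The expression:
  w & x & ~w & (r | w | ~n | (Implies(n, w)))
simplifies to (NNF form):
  False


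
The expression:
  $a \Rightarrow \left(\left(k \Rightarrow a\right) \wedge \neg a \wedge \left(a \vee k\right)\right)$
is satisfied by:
  {a: False}


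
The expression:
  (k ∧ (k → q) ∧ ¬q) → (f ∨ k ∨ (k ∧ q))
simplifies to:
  True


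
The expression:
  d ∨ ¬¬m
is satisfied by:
  {d: True, m: True}
  {d: True, m: False}
  {m: True, d: False}


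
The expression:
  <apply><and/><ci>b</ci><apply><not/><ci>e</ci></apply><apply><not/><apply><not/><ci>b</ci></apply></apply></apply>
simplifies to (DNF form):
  <apply><and/><ci>b</ci><apply><not/><ci>e</ci></apply></apply>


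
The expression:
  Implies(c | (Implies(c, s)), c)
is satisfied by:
  {c: True}


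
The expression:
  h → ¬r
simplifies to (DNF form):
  ¬h ∨ ¬r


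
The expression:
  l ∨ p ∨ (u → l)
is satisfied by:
  {l: True, p: True, u: False}
  {l: True, u: False, p: False}
  {p: True, u: False, l: False}
  {p: False, u: False, l: False}
  {l: True, p: True, u: True}
  {l: True, u: True, p: False}
  {p: True, u: True, l: False}


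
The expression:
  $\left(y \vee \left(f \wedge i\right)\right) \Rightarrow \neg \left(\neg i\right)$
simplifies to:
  $i \vee \neg y$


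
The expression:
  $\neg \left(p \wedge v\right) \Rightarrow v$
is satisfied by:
  {v: True}


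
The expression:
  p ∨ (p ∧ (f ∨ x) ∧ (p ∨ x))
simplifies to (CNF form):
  p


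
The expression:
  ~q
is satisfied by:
  {q: False}


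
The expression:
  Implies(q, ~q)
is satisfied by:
  {q: False}


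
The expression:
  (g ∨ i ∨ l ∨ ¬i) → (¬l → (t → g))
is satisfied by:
  {l: True, g: True, t: False}
  {l: True, g: False, t: False}
  {g: True, l: False, t: False}
  {l: False, g: False, t: False}
  {l: True, t: True, g: True}
  {l: True, t: True, g: False}
  {t: True, g: True, l: False}


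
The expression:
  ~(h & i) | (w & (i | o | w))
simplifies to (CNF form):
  w | ~h | ~i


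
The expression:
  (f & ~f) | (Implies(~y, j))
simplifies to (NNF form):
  j | y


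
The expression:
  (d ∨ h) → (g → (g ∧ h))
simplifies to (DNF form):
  h ∨ ¬d ∨ ¬g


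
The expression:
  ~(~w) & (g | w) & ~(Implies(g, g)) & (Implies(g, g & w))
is never true.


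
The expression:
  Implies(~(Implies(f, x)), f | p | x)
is always true.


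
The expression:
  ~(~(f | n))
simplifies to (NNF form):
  f | n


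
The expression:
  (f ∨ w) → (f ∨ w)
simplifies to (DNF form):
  True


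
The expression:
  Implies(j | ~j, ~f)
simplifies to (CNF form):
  ~f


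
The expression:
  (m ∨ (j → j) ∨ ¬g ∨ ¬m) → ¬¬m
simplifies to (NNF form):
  m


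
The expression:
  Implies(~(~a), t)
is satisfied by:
  {t: True, a: False}
  {a: False, t: False}
  {a: True, t: True}


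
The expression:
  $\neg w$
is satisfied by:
  {w: False}


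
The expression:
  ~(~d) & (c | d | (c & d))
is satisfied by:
  {d: True}


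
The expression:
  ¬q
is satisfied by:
  {q: False}


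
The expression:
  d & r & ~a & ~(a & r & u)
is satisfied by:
  {r: True, d: True, a: False}


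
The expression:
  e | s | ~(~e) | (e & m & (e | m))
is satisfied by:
  {e: True, s: True}
  {e: True, s: False}
  {s: True, e: False}


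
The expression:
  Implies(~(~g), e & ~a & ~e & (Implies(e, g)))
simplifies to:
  ~g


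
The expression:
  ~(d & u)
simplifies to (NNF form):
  ~d | ~u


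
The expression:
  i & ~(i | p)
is never true.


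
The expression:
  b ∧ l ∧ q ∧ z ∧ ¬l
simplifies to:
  False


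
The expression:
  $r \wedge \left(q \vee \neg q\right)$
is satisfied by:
  {r: True}


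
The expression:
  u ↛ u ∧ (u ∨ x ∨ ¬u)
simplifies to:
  False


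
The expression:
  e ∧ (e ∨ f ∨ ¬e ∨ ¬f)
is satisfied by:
  {e: True}


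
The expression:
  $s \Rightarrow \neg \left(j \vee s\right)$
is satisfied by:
  {s: False}


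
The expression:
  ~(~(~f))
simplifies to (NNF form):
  ~f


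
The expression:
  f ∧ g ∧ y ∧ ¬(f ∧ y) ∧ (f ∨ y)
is never true.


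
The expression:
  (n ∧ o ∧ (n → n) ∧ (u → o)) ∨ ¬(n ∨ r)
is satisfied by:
  {o: True, r: False, n: False}
  {r: False, n: False, o: False}
  {n: True, o: True, r: False}
  {n: True, r: True, o: True}


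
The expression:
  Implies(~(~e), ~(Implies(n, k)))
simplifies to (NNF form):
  ~e | (n & ~k)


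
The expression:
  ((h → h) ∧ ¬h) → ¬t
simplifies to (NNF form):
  h ∨ ¬t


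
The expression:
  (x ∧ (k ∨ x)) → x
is always true.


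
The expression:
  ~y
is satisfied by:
  {y: False}


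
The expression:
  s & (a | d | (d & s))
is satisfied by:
  {a: True, d: True, s: True}
  {a: True, s: True, d: False}
  {d: True, s: True, a: False}


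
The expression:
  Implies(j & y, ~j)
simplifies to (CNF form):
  ~j | ~y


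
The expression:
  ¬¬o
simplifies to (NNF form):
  o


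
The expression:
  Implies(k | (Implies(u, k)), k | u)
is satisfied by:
  {k: True, u: True}
  {k: True, u: False}
  {u: True, k: False}


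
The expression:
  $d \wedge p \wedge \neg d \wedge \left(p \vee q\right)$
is never true.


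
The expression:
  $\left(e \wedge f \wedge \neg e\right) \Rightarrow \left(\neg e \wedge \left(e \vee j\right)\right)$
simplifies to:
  $\text{True}$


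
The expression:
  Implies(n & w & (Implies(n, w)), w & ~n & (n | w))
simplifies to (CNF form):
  ~n | ~w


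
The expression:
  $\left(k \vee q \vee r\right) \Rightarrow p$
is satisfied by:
  {p: True, r: False, k: False, q: False}
  {q: True, p: True, r: False, k: False}
  {p: True, k: True, r: False, q: False}
  {q: True, p: True, k: True, r: False}
  {p: True, r: True, k: False, q: False}
  {p: True, q: True, r: True, k: False}
  {p: True, k: True, r: True, q: False}
  {q: True, p: True, k: True, r: True}
  {q: False, r: False, k: False, p: False}


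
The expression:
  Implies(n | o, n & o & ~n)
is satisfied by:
  {n: False, o: False}


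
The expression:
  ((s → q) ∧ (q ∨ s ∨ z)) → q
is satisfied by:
  {q: True, s: True, z: False}
  {q: True, s: False, z: False}
  {s: True, q: False, z: False}
  {q: False, s: False, z: False}
  {q: True, z: True, s: True}
  {q: True, z: True, s: False}
  {z: True, s: True, q: False}


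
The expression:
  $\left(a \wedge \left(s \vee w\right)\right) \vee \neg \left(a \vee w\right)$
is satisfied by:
  {s: True, w: False, a: False}
  {s: False, w: False, a: False}
  {a: True, s: True, w: False}
  {w: True, a: True, s: True}
  {w: True, a: True, s: False}


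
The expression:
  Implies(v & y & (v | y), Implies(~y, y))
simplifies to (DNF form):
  True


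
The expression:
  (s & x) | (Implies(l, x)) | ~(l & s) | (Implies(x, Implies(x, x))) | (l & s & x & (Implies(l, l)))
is always true.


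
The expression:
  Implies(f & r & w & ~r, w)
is always true.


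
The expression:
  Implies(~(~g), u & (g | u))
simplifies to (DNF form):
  u | ~g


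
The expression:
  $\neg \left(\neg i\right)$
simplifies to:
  $i$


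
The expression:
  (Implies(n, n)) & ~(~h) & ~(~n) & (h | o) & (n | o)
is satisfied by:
  {h: True, n: True}


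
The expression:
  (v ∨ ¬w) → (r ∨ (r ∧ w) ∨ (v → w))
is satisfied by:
  {r: True, w: True, v: False}
  {r: True, v: False, w: False}
  {w: True, v: False, r: False}
  {w: False, v: False, r: False}
  {r: True, w: True, v: True}
  {r: True, v: True, w: False}
  {w: True, v: True, r: False}


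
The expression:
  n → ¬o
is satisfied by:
  {o: False, n: False}
  {n: True, o: False}
  {o: True, n: False}


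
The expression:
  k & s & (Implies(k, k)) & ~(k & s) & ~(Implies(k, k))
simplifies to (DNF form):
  False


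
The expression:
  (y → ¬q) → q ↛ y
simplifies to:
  q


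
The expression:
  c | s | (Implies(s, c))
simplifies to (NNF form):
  True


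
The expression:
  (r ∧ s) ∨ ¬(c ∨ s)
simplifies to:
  (r ∧ s) ∨ (¬c ∧ ¬s)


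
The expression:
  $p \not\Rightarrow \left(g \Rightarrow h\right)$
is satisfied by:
  {p: True, g: True, h: False}


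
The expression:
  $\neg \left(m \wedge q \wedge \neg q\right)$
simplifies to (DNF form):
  $\text{True}$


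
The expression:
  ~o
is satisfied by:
  {o: False}


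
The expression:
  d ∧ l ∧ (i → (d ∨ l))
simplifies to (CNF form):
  d ∧ l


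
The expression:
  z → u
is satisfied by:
  {u: True, z: False}
  {z: False, u: False}
  {z: True, u: True}


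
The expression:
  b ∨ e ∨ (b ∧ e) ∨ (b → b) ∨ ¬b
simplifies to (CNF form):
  True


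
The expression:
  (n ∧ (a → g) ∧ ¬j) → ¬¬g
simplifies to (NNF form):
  a ∨ g ∨ j ∨ ¬n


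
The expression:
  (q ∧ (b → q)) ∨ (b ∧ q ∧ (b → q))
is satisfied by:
  {q: True}


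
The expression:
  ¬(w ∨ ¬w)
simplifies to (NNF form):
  False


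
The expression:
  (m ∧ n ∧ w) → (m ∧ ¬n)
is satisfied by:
  {w: False, m: False, n: False}
  {n: True, w: False, m: False}
  {m: True, w: False, n: False}
  {n: True, m: True, w: False}
  {w: True, n: False, m: False}
  {n: True, w: True, m: False}
  {m: True, w: True, n: False}


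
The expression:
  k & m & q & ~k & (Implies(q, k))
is never true.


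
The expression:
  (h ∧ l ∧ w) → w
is always true.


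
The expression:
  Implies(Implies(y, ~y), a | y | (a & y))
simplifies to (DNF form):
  a | y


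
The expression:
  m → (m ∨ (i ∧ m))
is always true.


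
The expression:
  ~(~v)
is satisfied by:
  {v: True}


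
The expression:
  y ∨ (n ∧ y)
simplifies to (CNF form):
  y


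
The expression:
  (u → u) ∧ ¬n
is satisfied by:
  {n: False}


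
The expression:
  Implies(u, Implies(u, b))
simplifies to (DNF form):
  b | ~u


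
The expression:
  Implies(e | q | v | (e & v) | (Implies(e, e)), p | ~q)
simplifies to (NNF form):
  p | ~q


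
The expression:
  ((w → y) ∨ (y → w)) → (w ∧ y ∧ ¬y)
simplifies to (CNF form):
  False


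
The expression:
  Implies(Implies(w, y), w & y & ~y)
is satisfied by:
  {w: True, y: False}


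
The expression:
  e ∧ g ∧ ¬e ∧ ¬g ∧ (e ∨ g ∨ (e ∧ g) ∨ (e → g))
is never true.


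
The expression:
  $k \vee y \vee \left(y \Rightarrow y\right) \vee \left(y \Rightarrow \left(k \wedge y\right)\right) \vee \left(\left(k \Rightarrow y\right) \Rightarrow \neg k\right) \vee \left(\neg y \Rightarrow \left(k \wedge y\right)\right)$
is always true.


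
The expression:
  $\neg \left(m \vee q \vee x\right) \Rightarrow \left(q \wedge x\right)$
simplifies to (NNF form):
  $m \vee q \vee x$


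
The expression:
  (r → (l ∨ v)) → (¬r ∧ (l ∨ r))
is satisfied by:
  {l: True, v: False, r: False}
  {l: True, v: True, r: False}
  {r: True, v: False, l: False}


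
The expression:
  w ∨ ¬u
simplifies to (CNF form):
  w ∨ ¬u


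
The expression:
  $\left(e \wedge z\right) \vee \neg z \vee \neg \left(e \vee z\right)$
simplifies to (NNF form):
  $e \vee \neg z$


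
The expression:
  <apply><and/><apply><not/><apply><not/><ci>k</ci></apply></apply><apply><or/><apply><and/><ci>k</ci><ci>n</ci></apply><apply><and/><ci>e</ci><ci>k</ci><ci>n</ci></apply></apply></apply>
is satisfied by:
  {n: True, k: True}


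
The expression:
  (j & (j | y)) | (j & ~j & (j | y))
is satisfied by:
  {j: True}


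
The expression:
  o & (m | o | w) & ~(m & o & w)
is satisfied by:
  {o: True, w: False, m: False}
  {m: True, o: True, w: False}
  {w: True, o: True, m: False}


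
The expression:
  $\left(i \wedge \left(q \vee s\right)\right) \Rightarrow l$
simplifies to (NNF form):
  $l \vee \left(\neg q \wedge \neg s\right) \vee \neg i$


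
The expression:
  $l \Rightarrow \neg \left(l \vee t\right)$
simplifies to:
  $\neg l$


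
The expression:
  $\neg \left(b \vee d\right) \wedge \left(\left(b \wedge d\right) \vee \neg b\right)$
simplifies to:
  $\neg b \wedge \neg d$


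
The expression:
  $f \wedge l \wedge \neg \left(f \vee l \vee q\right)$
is never true.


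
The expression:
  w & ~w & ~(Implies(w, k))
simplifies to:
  False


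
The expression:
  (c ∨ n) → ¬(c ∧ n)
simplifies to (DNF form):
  ¬c ∨ ¬n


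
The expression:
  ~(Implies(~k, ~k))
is never true.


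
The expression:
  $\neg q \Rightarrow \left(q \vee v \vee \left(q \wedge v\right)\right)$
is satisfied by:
  {q: True, v: True}
  {q: True, v: False}
  {v: True, q: False}


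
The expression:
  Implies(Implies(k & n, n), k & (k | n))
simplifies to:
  k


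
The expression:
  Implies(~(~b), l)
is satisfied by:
  {l: True, b: False}
  {b: False, l: False}
  {b: True, l: True}


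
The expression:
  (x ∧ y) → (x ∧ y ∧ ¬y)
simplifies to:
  ¬x ∨ ¬y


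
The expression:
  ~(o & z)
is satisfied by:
  {o: False, z: False}
  {z: True, o: False}
  {o: True, z: False}


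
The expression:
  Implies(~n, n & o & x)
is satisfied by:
  {n: True}


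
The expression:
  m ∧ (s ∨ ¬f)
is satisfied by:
  {m: True, s: True, f: False}
  {m: True, s: False, f: False}
  {m: True, f: True, s: True}


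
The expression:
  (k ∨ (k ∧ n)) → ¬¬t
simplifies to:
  t ∨ ¬k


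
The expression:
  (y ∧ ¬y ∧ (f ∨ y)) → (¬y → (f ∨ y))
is always true.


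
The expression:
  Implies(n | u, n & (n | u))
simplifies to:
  n | ~u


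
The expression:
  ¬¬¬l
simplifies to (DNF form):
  ¬l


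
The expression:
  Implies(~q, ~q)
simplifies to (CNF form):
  True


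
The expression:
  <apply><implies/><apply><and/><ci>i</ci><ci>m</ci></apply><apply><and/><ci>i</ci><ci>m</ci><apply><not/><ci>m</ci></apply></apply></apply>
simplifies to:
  <apply><or/><apply><not/><ci>i</ci></apply><apply><not/><ci>m</ci></apply></apply>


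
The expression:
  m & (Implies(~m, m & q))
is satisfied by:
  {m: True}


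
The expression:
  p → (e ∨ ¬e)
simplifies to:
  True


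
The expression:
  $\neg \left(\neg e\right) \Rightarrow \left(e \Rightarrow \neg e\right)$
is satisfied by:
  {e: False}


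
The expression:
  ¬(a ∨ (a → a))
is never true.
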